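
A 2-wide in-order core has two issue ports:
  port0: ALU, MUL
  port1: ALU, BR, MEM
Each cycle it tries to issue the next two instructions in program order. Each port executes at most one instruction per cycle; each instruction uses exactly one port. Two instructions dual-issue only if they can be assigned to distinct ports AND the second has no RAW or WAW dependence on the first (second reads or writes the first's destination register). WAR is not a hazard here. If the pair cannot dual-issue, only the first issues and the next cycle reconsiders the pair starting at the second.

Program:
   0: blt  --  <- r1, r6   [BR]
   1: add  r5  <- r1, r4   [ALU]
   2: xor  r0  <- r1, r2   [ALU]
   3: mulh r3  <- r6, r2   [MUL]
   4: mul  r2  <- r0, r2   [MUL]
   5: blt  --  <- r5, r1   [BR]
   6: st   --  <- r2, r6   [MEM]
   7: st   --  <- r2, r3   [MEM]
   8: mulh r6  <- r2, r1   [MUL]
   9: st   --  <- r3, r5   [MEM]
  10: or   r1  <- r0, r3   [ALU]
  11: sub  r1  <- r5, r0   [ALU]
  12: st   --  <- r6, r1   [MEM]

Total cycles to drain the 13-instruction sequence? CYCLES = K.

t=0 i0/i1:blt/add ; dual
t=1 i2/i3:xor/mulh ; dual
t=2 i4/i5:mul/blt ; dual
t=3 i6:st ; no-port MEM/MEM
t=4 i7/i8:st/mulh ; dual
t=5 i9/i10:st/or ; dual
t=6 i11:sub ; RAW r1
t=7 i12:st ; tail

CYCLES = 8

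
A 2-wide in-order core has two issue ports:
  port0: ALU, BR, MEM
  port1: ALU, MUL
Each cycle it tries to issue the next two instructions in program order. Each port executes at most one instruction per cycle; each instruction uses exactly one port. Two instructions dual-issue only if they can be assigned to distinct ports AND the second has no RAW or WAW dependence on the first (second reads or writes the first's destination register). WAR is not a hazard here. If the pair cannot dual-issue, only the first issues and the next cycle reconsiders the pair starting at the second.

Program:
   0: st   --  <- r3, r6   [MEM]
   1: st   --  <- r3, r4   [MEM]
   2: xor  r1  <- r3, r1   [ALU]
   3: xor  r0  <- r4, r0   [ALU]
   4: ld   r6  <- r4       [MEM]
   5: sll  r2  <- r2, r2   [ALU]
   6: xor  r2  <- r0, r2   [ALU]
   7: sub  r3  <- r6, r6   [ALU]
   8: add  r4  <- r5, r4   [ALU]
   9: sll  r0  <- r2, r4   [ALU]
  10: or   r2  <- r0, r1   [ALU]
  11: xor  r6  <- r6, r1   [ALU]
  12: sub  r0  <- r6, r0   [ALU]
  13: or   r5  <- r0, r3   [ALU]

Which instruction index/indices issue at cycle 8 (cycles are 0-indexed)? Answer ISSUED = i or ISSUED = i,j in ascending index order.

[0] i0  st  -- no-port MEM/MEM
[1] i1+i2  st xor  -- 2-wide
[2] i3+i4  xor ld  -- 2-wide
[3] i5  sll  -- RAW+WAW r2
[4] i6+i7  xor sub  -- 2-wide
[5] i8  add  -- RAW r4
[6] i9  sll  -- RAW r0
[7] i10+i11  or xor  -- 2-wide
[8] i12  sub  -- RAW r0
[9] i13  or  -- tail

ISSUED = 12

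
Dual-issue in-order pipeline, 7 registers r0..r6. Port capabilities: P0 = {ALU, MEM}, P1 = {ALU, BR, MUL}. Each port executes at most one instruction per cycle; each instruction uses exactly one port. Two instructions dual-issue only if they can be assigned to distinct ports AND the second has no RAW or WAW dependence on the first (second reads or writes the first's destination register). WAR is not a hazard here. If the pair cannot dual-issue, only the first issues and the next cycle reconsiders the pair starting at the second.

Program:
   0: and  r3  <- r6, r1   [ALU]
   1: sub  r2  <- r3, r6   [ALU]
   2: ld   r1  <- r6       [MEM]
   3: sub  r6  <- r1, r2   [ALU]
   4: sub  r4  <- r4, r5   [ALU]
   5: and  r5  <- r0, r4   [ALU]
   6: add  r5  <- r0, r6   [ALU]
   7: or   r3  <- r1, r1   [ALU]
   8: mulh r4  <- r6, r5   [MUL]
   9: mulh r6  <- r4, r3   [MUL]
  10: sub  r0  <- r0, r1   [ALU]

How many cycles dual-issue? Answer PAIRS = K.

[0] i0  and.ALU  -- RAW r3
[1] i1+i2  sub.ALU+ld.MEM  -- 2-wide
[2] i3+i4  sub.ALU+sub.ALU  -- 2-wide
[3] i5  and.ALU  -- WAW r5
[4] i6+i7  add.ALU+or.ALU  -- 2-wide
[5] i8  mulh.MUL  -- no-port MUL/MUL
[6] i9+i10  mulh.MUL+sub.ALU  -- 2-wide

PAIRS = 4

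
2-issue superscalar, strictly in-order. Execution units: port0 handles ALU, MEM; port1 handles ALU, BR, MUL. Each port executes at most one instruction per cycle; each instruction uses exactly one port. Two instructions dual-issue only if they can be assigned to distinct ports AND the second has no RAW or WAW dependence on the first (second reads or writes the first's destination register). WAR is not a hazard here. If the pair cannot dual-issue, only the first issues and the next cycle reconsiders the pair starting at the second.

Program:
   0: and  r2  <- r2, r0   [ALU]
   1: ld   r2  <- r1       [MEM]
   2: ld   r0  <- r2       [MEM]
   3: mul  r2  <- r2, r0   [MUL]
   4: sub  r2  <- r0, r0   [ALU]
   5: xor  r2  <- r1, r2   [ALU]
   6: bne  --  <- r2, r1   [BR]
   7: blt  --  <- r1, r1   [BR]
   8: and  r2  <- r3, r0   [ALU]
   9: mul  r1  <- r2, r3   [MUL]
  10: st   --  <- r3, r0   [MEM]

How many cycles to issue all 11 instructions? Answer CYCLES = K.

CYCLES = 9

c0: i0 and  WAW r2
c1: i1 ld  no-port MEM/MEM
c2: i2 ld  RAW r0
c3: i3 mul  WAW r2
c4: i4 sub  RAW+WAW r2
c5: i5 xor  RAW r2
c6: i6 bne  no-port BR/BR
c7: i7,i8 blt/and  pair
c8: i9,i10 mul/st  pair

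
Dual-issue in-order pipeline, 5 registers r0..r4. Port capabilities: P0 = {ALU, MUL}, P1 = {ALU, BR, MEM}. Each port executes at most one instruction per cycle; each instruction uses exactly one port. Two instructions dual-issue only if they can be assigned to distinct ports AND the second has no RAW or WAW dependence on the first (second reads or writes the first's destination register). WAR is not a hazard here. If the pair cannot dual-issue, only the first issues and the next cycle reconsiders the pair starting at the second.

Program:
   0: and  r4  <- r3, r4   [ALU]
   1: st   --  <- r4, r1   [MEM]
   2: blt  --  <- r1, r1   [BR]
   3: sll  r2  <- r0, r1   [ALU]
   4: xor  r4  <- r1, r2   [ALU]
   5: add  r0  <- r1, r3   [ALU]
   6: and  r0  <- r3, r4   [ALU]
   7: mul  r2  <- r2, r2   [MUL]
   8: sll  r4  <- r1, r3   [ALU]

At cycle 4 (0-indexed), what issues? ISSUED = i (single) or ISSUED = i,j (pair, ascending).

ISSUED = 6,7

t=0 i0:and.ALU ; RAW r4
t=1 i1:st.MEM ; no-port MEM/BR
t=2 i2+i3:blt.BR/sll.ALU ; 2-wide
t=3 i4+i5:xor.ALU/add.ALU ; 2-wide
t=4 i6+i7:and.ALU/mul.MUL ; 2-wide
t=5 i8:sll.ALU ; tail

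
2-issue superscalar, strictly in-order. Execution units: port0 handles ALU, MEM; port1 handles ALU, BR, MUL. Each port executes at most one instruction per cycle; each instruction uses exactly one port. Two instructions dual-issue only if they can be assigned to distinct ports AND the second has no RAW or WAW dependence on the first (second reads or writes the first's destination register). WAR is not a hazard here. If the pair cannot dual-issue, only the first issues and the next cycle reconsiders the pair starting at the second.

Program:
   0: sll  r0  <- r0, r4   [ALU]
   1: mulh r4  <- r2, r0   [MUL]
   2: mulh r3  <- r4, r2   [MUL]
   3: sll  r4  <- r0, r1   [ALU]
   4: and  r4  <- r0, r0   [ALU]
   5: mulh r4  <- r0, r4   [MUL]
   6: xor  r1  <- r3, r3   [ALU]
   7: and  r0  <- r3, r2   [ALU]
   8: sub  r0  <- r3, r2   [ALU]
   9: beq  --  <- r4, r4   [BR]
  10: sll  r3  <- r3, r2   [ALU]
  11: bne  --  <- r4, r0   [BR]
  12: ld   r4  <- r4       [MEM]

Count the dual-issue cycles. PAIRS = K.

  cy0 -> i0 (sll) RAW r0
  cy1 -> i1 (mulh) no-port MUL/MUL
  cy2 -> i2/i3 (mulh/sll) dual
  cy3 -> i4 (and) RAW+WAW r4
  cy4 -> i5/i6 (mulh/xor) dual
  cy5 -> i7 (and) WAW r0
  cy6 -> i8/i9 (sub/beq) dual
  cy7 -> i10/i11 (sll/bne) dual
  cy8 -> i12 (ld) tail

PAIRS = 4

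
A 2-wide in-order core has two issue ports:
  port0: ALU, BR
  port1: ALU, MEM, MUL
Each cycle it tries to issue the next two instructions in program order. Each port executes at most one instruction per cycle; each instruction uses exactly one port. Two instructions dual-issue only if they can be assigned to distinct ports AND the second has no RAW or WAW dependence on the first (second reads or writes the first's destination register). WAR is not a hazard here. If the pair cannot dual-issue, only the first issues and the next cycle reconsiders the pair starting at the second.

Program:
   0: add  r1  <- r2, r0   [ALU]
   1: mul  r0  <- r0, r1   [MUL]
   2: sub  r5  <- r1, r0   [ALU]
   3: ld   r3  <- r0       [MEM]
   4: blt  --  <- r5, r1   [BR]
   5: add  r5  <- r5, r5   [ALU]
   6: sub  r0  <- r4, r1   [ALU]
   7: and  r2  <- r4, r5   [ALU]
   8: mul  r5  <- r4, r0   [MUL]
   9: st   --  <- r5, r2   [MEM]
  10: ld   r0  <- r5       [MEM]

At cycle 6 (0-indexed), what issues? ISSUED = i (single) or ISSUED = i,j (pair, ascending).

ISSUED = 9

0. add.ALU @i0  | RAW r1
1. mul.MUL @i1  | RAW r0
2. sub.ALU+ld.MEM @i2&i3  | dual
3. blt.BR+add.ALU @i4&i5  | dual
4. sub.ALU+and.ALU @i6&i7  | dual
5. mul.MUL @i8  | no-port MUL/MEM
6. st.MEM @i9  | no-port MEM/MEM
7. ld.MEM @i10  | tail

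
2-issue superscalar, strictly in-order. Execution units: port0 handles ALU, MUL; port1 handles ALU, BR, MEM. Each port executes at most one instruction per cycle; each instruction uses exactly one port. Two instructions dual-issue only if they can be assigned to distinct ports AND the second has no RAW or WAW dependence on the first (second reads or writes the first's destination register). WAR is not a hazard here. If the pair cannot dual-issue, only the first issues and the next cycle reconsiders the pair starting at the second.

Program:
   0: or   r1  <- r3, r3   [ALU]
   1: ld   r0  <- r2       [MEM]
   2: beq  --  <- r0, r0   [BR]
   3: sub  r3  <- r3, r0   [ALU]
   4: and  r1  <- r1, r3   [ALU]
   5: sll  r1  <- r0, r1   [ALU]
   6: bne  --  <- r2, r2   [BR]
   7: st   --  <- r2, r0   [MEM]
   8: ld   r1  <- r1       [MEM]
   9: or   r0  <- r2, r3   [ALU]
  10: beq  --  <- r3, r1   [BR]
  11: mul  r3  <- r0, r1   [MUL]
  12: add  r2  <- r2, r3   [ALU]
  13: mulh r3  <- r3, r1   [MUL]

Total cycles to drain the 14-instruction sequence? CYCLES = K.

[0] i0&i1  or+ld  -- dual
[1] i2&i3  beq+sub  -- dual
[2] i4  and  -- RAW+WAW r1
[3] i5&i6  sll+bne  -- dual
[4] i7  st  -- no-port MEM/MEM
[5] i8&i9  ld+or  -- dual
[6] i10&i11  beq+mul  -- dual
[7] i12&i13  add+mulh  -- dual

CYCLES = 8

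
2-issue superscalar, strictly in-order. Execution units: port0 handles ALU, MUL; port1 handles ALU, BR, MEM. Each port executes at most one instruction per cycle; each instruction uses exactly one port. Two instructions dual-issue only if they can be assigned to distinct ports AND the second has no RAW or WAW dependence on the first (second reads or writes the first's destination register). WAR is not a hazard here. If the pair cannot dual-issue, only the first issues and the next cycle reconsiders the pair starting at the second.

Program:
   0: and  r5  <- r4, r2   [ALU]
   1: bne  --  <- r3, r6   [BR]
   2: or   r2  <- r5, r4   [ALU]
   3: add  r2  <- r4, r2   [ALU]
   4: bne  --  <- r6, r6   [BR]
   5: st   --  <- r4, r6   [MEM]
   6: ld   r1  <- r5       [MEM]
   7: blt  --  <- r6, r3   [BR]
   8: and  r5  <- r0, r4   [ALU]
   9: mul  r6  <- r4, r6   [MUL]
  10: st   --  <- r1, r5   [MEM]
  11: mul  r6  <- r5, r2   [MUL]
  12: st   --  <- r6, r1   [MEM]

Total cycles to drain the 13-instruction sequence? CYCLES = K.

CYCLES = 9

0. and.ALU+bne.BR @i0,i1  | dual
1. or.ALU @i2  | RAW+WAW r2
2. add.ALU+bne.BR @i3,i4  | dual
3. st.MEM @i5  | no-port MEM/MEM
4. ld.MEM @i6  | no-port MEM/BR
5. blt.BR+and.ALU @i7,i8  | dual
6. mul.MUL+st.MEM @i9,i10  | dual
7. mul.MUL @i11  | RAW r6
8. st.MEM @i12  | tail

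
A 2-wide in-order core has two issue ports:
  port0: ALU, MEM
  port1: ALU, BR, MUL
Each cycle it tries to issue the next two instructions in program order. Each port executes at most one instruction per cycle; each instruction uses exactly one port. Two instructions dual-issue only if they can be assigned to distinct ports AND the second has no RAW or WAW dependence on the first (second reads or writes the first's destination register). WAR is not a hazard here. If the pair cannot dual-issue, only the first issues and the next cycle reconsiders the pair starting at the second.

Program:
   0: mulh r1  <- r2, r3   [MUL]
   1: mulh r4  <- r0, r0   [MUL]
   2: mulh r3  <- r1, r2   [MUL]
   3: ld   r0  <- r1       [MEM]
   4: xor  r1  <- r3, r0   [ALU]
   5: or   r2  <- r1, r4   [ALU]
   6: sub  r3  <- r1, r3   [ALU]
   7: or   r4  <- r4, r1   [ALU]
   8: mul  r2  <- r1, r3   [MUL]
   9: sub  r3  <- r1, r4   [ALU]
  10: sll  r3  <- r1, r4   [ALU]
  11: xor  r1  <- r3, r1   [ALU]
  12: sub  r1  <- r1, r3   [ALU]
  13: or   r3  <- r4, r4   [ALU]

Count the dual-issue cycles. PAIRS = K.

PAIRS = 4

#0 head=0: mulh i0 no-port MUL/MUL
#1 head=1: mulh i1 no-port MUL/MUL
#2 head=2: mulh/ld i2,i3 pair
#3 head=4: xor i4 RAW r1
#4 head=5: or/sub i5,i6 pair
#5 head=7: or/mul i7,i8 pair
#6 head=9: sub i9 WAW r3
#7 head=10: sll i10 RAW r3
#8 head=11: xor i11 RAW+WAW r1
#9 head=12: sub/or i12,i13 pair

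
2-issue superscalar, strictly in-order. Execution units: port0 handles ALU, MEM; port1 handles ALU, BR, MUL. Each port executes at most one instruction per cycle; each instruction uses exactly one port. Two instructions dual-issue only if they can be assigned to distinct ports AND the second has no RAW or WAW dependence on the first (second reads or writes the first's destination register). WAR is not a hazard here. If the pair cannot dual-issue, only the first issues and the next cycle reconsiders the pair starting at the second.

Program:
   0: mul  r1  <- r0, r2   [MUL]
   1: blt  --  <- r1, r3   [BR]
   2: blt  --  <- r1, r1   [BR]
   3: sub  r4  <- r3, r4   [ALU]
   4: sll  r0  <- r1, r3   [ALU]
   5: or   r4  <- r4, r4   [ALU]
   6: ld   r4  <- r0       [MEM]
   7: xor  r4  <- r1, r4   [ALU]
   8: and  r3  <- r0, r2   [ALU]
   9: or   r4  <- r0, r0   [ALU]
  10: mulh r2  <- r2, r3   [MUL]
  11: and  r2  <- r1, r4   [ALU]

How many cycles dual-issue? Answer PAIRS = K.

PAIRS = 4

  cy0 -> i0 (mul.MUL) no-port MUL/BR
  cy1 -> i1 (blt.BR) no-port BR/BR
  cy2 -> i2/i3 (blt.BR+sub.ALU) dual
  cy3 -> i4/i5 (sll.ALU+or.ALU) dual
  cy4 -> i6 (ld.MEM) RAW+WAW r4
  cy5 -> i7/i8 (xor.ALU+and.ALU) dual
  cy6 -> i9/i10 (or.ALU+mulh.MUL) dual
  cy7 -> i11 (and.ALU) tail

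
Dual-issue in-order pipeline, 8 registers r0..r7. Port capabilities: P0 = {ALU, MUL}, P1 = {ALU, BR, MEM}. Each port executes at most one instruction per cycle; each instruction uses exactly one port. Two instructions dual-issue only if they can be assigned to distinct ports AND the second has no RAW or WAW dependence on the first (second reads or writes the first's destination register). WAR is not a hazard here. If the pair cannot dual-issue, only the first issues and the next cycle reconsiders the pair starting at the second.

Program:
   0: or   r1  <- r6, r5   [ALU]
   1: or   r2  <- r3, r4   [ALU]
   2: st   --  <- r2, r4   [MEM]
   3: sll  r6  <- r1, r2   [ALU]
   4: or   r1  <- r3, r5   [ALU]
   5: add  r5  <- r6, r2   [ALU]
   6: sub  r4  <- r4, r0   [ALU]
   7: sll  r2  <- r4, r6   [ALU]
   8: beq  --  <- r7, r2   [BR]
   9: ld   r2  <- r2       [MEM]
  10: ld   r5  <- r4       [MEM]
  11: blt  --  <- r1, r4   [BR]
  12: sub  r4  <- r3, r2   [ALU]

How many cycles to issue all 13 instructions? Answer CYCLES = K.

c0: i0,i1 or.ALU+or.ALU  pair
c1: i2,i3 st.MEM+sll.ALU  pair
c2: i4,i5 or.ALU+add.ALU  pair
c3: i6 sub.ALU  RAW r4
c4: i7 sll.ALU  RAW r2
c5: i8 beq.BR  no-port BR/MEM
c6: i9 ld.MEM  no-port MEM/MEM
c7: i10 ld.MEM  no-port MEM/BR
c8: i11,i12 blt.BR+sub.ALU  pair

CYCLES = 9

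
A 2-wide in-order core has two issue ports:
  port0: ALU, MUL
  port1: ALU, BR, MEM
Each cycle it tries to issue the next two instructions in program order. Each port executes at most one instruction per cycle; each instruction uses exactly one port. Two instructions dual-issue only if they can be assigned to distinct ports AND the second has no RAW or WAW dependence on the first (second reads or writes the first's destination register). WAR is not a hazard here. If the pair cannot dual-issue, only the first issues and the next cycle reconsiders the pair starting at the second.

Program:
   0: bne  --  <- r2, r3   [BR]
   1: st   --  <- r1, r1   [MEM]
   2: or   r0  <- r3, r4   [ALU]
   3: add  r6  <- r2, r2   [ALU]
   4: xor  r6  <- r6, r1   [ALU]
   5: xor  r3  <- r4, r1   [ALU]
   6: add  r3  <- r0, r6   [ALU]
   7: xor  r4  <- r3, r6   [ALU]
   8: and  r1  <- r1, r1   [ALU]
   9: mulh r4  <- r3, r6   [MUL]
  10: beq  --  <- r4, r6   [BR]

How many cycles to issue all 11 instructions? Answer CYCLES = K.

CYCLES = 8

  cy0 -> i0 (bne.BR) no-port BR/MEM
  cy1 -> i1/i2 (st.MEM;or.ALU) 2-wide
  cy2 -> i3 (add.ALU) RAW+WAW r6
  cy3 -> i4/i5 (xor.ALU;xor.ALU) 2-wide
  cy4 -> i6 (add.ALU) RAW r3
  cy5 -> i7/i8 (xor.ALU;and.ALU) 2-wide
  cy6 -> i9 (mulh.MUL) RAW r4
  cy7 -> i10 (beq.BR) tail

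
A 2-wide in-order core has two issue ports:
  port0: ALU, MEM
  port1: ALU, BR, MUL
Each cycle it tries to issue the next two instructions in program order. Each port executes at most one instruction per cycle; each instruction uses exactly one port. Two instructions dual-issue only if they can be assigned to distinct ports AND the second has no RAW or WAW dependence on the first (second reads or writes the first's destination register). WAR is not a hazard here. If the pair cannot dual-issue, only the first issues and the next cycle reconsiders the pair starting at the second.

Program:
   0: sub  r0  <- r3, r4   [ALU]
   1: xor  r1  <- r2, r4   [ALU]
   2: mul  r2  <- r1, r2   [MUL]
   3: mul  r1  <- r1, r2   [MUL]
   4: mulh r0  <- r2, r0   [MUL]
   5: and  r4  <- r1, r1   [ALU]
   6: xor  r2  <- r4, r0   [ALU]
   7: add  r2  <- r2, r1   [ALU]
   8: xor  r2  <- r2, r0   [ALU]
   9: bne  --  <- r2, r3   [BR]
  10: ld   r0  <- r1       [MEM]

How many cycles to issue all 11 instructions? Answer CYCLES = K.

[0] i0+i1  sub.ALU;xor.ALU  -- 2-wide
[1] i2  mul.MUL  -- no-port MUL/MUL
[2] i3  mul.MUL  -- no-port MUL/MUL
[3] i4+i5  mulh.MUL;and.ALU  -- 2-wide
[4] i6  xor.ALU  -- RAW+WAW r2
[5] i7  add.ALU  -- RAW+WAW r2
[6] i8  xor.ALU  -- RAW r2
[7] i9+i10  bne.BR;ld.MEM  -- 2-wide

CYCLES = 8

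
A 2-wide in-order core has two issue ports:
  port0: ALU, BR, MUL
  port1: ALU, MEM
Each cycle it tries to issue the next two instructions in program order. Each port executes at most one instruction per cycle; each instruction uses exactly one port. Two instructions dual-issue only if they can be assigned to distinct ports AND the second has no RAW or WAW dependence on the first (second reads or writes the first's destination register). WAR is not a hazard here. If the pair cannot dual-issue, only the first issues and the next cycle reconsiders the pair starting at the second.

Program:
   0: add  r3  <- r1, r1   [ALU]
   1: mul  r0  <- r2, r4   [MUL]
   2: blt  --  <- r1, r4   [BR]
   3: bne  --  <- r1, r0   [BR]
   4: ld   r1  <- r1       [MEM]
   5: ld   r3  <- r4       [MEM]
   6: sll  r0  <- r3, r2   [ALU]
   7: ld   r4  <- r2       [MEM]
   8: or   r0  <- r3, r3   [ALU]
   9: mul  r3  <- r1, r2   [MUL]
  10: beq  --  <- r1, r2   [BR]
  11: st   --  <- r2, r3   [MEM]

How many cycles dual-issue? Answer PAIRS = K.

PAIRS = 5

0. add mul @i0,i1  | dual
1. blt @i2  | no-port BR/BR
2. bne ld @i3,i4  | dual
3. ld @i5  | RAW r3
4. sll ld @i6,i7  | dual
5. or mul @i8,i9  | dual
6. beq st @i10,i11  | dual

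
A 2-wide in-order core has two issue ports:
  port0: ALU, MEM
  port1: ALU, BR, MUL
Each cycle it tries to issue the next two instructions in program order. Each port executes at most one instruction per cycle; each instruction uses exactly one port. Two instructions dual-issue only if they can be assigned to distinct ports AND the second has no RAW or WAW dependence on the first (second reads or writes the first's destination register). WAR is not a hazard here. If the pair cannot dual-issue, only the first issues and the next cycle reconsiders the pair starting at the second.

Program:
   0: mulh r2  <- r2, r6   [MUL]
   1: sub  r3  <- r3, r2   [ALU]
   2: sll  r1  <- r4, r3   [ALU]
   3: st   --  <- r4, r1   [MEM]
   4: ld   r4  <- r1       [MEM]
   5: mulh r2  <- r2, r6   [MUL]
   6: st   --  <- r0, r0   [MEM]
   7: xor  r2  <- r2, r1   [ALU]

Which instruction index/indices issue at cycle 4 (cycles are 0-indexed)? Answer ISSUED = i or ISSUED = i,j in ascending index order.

c0: i0 mulh  RAW r2
c1: i1 sub  RAW r3
c2: i2 sll  RAW r1
c3: i3 st  no-port MEM/MEM
c4: i4+i5 ld+mulh  pair
c5: i6+i7 st+xor  pair

ISSUED = 4,5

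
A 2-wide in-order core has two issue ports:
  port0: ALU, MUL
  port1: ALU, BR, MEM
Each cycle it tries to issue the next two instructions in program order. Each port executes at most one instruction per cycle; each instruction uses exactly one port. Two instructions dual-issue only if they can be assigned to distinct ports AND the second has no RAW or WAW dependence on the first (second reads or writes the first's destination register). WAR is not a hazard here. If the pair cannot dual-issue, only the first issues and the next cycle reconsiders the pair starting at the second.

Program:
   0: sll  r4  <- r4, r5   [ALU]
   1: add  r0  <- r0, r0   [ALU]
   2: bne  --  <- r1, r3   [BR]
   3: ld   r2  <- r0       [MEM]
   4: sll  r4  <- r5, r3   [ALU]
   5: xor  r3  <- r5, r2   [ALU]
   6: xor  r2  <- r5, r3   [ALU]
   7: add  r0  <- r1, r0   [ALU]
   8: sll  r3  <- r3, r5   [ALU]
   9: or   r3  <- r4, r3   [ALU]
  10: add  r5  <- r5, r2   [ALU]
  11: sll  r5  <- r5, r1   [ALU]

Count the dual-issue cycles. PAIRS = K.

PAIRS = 4

  cy0 -> i0,i1 (sll.ALU/add.ALU) pair
  cy1 -> i2 (bne.BR) no-port BR/MEM
  cy2 -> i3,i4 (ld.MEM/sll.ALU) pair
  cy3 -> i5 (xor.ALU) RAW r3
  cy4 -> i6,i7 (xor.ALU/add.ALU) pair
  cy5 -> i8 (sll.ALU) RAW+WAW r3
  cy6 -> i9,i10 (or.ALU/add.ALU) pair
  cy7 -> i11 (sll.ALU) tail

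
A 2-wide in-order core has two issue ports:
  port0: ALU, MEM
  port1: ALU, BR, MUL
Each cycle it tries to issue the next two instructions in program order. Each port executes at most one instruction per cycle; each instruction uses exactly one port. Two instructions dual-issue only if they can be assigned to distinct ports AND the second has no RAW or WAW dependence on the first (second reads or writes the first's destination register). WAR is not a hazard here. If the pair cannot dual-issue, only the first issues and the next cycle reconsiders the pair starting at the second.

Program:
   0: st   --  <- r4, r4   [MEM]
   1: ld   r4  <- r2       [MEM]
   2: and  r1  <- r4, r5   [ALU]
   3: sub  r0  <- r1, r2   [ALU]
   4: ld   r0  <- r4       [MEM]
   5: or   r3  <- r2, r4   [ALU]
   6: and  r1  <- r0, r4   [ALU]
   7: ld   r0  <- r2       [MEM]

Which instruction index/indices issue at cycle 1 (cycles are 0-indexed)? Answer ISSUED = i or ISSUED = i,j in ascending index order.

ISSUED = 1

  cy0 -> i0 (st.MEM) no-port MEM/MEM
  cy1 -> i1 (ld.MEM) RAW r4
  cy2 -> i2 (and.ALU) RAW r1
  cy3 -> i3 (sub.ALU) WAW r0
  cy4 -> i4/i5 (ld.MEM;or.ALU) 2-wide
  cy5 -> i6/i7 (and.ALU;ld.MEM) 2-wide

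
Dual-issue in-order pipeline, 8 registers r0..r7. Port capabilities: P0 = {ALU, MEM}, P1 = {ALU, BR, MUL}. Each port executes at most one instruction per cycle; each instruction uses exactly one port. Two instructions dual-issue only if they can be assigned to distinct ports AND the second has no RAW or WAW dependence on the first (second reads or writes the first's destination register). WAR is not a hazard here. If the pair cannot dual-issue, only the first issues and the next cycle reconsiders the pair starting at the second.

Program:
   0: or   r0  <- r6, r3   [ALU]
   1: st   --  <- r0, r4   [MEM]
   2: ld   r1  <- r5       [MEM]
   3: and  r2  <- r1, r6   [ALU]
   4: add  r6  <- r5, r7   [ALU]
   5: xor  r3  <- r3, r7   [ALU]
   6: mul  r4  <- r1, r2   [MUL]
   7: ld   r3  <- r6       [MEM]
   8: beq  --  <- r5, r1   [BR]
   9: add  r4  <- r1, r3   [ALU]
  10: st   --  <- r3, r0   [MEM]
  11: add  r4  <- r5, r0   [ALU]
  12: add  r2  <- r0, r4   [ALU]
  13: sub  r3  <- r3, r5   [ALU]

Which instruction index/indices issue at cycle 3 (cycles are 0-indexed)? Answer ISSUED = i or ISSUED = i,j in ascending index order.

ISSUED = 3,4

#0 head=0: or i0 RAW r0
#1 head=1: st i1 no-port MEM/MEM
#2 head=2: ld i2 RAW r1
#3 head=3: and;add i3,i4 2-wide
#4 head=5: xor;mul i5,i6 2-wide
#5 head=7: ld;beq i7,i8 2-wide
#6 head=9: add;st i9,i10 2-wide
#7 head=11: add i11 RAW r4
#8 head=12: add;sub i12,i13 2-wide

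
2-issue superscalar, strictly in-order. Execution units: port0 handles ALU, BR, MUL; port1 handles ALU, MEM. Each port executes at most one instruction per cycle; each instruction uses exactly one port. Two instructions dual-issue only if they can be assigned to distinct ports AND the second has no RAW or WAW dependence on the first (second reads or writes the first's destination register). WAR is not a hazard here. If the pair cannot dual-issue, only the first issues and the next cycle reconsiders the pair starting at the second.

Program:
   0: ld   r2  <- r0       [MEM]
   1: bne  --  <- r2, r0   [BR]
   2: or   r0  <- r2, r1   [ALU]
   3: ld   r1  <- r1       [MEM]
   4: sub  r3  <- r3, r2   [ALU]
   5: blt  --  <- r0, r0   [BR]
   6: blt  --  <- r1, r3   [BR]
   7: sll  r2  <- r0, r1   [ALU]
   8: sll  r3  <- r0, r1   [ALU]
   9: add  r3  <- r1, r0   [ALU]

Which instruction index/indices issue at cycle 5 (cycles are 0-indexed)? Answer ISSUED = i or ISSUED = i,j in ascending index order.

ISSUED = 8

[0] i0  ld  -- RAW r2
[1] i1&i2  bne/or  -- 2-wide
[2] i3&i4  ld/sub  -- 2-wide
[3] i5  blt  -- no-port BR/BR
[4] i6&i7  blt/sll  -- 2-wide
[5] i8  sll  -- WAW r3
[6] i9  add  -- tail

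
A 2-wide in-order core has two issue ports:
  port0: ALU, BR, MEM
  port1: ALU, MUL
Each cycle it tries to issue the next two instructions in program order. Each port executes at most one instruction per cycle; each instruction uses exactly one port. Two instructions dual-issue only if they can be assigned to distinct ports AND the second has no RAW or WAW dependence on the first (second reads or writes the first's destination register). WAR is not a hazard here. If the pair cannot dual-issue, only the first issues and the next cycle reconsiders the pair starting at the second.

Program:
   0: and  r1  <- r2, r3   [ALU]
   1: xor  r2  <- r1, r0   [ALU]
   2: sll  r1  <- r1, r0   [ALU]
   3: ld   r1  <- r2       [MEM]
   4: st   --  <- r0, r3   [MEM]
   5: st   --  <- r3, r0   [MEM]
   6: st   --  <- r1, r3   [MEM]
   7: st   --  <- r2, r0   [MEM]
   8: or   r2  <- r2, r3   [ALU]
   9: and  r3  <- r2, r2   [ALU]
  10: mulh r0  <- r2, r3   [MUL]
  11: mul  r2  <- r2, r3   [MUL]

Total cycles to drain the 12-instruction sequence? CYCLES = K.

c0: i0 and  RAW r1
c1: i1+i2 xor sll  2-wide
c2: i3 ld  no-port MEM/MEM
c3: i4 st  no-port MEM/MEM
c4: i5 st  no-port MEM/MEM
c5: i6 st  no-port MEM/MEM
c6: i7+i8 st or  2-wide
c7: i9 and  RAW r3
c8: i10 mulh  no-port MUL/MUL
c9: i11 mul  tail

CYCLES = 10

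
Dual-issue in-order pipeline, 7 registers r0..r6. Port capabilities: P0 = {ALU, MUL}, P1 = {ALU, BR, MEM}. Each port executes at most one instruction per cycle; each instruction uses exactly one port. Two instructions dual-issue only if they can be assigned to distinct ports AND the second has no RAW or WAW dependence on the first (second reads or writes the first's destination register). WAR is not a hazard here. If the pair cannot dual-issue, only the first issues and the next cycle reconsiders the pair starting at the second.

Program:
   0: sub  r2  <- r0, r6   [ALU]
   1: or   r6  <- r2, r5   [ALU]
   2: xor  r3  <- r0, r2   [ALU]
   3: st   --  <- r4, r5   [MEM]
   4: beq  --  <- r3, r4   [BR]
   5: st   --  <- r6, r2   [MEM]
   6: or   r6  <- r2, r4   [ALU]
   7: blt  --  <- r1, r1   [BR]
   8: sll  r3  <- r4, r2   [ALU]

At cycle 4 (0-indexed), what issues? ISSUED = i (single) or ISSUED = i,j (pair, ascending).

c0: i0 sub.ALU  RAW r2
c1: i1+i2 or.ALU/xor.ALU  dual
c2: i3 st.MEM  no-port MEM/BR
c3: i4 beq.BR  no-port BR/MEM
c4: i5+i6 st.MEM/or.ALU  dual
c5: i7+i8 blt.BR/sll.ALU  dual

ISSUED = 5,6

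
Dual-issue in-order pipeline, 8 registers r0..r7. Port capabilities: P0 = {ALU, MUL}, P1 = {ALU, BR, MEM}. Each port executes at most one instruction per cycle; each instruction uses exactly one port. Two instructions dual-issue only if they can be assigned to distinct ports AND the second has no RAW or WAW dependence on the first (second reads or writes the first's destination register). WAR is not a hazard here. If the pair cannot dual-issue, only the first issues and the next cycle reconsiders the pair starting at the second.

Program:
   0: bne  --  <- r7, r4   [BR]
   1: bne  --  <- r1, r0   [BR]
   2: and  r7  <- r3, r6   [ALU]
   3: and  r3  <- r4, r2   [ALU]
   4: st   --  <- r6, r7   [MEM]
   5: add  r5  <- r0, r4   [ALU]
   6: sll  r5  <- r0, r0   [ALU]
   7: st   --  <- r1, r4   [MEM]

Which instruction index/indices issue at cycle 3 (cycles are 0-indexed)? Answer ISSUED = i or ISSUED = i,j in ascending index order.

ISSUED = 5

  cy0 -> i0 (bne.BR) no-port BR/BR
  cy1 -> i1&i2 (bne.BR;and.ALU) pair
  cy2 -> i3&i4 (and.ALU;st.MEM) pair
  cy3 -> i5 (add.ALU) WAW r5
  cy4 -> i6&i7 (sll.ALU;st.MEM) pair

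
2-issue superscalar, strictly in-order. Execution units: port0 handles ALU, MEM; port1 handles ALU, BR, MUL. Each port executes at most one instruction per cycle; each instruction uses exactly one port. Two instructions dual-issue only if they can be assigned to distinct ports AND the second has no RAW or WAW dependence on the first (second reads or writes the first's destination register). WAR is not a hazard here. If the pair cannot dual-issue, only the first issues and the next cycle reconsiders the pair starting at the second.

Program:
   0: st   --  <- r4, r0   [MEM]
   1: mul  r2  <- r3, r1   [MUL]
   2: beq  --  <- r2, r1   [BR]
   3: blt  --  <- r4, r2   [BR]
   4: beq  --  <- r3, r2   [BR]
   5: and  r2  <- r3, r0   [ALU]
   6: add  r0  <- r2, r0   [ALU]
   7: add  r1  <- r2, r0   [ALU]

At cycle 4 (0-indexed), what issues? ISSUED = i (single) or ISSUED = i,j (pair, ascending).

c0: i0&i1 st.MEM;mul.MUL  pair
c1: i2 beq.BR  no-port BR/BR
c2: i3 blt.BR  no-port BR/BR
c3: i4&i5 beq.BR;and.ALU  pair
c4: i6 add.ALU  RAW r0
c5: i7 add.ALU  tail

ISSUED = 6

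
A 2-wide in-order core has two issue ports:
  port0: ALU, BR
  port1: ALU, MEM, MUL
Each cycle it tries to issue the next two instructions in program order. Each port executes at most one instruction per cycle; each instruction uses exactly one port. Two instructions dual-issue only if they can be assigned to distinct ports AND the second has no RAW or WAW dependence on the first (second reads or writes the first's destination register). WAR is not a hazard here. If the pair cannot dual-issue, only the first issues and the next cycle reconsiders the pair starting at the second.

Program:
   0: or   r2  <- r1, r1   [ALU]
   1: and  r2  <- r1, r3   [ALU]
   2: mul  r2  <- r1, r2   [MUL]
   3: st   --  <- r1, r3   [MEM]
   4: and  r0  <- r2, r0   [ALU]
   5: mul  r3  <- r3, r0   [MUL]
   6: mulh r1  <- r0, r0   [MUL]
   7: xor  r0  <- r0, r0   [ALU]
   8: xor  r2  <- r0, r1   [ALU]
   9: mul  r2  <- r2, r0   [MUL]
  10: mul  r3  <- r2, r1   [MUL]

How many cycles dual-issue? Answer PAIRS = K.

#0 head=0: or.ALU i0 WAW r2
#1 head=1: and.ALU i1 RAW+WAW r2
#2 head=2: mul.MUL i2 no-port MUL/MEM
#3 head=3: st.MEM/and.ALU i3,i4 dual
#4 head=5: mul.MUL i5 no-port MUL/MUL
#5 head=6: mulh.MUL/xor.ALU i6,i7 dual
#6 head=8: xor.ALU i8 RAW+WAW r2
#7 head=9: mul.MUL i9 no-port MUL/MUL
#8 head=10: mul.MUL i10 tail

PAIRS = 2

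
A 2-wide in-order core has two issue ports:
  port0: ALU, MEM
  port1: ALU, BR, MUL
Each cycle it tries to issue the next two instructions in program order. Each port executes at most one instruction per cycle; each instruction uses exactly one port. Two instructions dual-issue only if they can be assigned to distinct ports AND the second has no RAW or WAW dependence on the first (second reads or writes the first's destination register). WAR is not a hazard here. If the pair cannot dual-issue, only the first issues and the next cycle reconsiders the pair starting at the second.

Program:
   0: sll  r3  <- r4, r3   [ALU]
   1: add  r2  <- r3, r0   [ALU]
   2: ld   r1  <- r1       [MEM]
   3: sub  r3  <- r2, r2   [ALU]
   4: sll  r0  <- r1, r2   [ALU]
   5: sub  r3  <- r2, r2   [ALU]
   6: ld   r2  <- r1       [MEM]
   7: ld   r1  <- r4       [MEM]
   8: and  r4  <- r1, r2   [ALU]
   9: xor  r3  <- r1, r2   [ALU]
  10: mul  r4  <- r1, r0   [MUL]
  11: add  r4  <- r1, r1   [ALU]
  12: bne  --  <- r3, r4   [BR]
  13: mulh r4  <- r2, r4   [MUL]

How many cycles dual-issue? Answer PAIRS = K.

  cy0 -> i0 (sll) RAW r3
  cy1 -> i1/i2 (add+ld) pair
  cy2 -> i3/i4 (sub+sll) pair
  cy3 -> i5/i6 (sub+ld) pair
  cy4 -> i7 (ld) RAW r1
  cy5 -> i8/i9 (and+xor) pair
  cy6 -> i10 (mul) WAW r4
  cy7 -> i11 (add) RAW r4
  cy8 -> i12 (bne) no-port BR/MUL
  cy9 -> i13 (mulh) tail

PAIRS = 4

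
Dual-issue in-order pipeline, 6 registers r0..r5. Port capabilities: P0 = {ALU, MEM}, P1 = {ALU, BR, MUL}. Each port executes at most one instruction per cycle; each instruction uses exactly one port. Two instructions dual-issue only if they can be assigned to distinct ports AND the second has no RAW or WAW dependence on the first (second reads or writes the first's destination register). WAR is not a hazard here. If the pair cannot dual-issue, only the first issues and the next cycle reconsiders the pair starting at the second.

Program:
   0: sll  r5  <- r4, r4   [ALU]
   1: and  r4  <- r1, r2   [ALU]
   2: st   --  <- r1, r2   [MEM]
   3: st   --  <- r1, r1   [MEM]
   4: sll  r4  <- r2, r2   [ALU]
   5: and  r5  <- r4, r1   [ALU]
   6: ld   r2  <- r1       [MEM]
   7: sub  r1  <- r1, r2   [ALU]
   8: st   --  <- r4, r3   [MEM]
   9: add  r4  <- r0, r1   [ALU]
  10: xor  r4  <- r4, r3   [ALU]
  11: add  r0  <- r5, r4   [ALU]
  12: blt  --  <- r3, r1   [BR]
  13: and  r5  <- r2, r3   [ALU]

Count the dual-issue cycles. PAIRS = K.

PAIRS = 5

  cy0 -> i0,i1 (sll;and) dual
  cy1 -> i2 (st) no-port MEM/MEM
  cy2 -> i3,i4 (st;sll) dual
  cy3 -> i5,i6 (and;ld) dual
  cy4 -> i7,i8 (sub;st) dual
  cy5 -> i9 (add) RAW+WAW r4
  cy6 -> i10 (xor) RAW r4
  cy7 -> i11,i12 (add;blt) dual
  cy8 -> i13 (and) tail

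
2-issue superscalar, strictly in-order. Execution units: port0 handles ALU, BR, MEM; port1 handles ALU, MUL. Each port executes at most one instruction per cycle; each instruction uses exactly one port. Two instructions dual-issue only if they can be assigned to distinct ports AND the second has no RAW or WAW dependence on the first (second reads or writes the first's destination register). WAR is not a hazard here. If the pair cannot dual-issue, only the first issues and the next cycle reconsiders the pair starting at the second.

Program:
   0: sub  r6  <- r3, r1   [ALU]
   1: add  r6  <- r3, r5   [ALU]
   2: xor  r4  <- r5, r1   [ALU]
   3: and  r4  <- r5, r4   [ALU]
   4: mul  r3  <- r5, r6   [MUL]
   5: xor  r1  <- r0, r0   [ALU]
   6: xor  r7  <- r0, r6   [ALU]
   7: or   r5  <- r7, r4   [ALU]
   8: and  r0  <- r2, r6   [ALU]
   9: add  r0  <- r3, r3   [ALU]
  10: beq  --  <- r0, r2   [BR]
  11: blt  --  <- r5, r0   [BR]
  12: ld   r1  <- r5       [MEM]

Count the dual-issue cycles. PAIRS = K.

[0] i0  sub  -- WAW r6
[1] i1&i2  add/xor  -- pair
[2] i3&i4  and/mul  -- pair
[3] i5&i6  xor/xor  -- pair
[4] i7&i8  or/and  -- pair
[5] i9  add  -- RAW r0
[6] i10  beq  -- no-port BR/BR
[7] i11  blt  -- no-port BR/MEM
[8] i12  ld  -- tail

PAIRS = 4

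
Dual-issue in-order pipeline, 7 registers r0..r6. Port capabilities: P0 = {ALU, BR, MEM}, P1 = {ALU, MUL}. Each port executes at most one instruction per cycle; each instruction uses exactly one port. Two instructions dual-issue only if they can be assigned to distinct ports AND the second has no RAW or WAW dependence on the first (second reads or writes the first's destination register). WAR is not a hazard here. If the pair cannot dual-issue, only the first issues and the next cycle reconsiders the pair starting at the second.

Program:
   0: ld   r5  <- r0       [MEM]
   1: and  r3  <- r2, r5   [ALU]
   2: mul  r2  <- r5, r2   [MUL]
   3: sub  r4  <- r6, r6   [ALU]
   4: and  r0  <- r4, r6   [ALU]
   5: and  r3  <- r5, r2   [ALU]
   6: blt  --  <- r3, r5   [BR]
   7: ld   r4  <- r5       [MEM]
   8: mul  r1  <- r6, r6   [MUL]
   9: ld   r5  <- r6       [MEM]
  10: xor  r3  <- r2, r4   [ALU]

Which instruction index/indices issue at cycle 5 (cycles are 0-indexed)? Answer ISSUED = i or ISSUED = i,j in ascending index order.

t=0 i0:ld.MEM ; RAW r5
t=1 i1,i2:and.ALU;mul.MUL ; dual
t=2 i3:sub.ALU ; RAW r4
t=3 i4,i5:and.ALU;and.ALU ; dual
t=4 i6:blt.BR ; no-port BR/MEM
t=5 i7,i8:ld.MEM;mul.MUL ; dual
t=6 i9,i10:ld.MEM;xor.ALU ; dual

ISSUED = 7,8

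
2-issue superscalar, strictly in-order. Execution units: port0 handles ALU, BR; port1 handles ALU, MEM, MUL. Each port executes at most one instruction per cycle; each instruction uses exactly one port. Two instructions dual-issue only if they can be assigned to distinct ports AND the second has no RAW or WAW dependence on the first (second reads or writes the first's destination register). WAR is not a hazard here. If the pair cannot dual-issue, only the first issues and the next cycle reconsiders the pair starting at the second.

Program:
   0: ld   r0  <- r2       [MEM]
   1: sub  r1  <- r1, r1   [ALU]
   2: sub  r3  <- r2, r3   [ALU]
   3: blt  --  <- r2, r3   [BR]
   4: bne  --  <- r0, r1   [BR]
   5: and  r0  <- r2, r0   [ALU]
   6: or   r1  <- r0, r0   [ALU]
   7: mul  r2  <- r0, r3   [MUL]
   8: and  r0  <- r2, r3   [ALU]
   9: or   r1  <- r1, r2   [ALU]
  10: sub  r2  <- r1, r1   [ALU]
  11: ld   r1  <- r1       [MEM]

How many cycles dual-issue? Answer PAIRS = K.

[0] i0+i1  ld.MEM sub.ALU  -- dual
[1] i2  sub.ALU  -- RAW r3
[2] i3  blt.BR  -- no-port BR/BR
[3] i4+i5  bne.BR and.ALU  -- dual
[4] i6+i7  or.ALU mul.MUL  -- dual
[5] i8+i9  and.ALU or.ALU  -- dual
[6] i10+i11  sub.ALU ld.MEM  -- dual

PAIRS = 5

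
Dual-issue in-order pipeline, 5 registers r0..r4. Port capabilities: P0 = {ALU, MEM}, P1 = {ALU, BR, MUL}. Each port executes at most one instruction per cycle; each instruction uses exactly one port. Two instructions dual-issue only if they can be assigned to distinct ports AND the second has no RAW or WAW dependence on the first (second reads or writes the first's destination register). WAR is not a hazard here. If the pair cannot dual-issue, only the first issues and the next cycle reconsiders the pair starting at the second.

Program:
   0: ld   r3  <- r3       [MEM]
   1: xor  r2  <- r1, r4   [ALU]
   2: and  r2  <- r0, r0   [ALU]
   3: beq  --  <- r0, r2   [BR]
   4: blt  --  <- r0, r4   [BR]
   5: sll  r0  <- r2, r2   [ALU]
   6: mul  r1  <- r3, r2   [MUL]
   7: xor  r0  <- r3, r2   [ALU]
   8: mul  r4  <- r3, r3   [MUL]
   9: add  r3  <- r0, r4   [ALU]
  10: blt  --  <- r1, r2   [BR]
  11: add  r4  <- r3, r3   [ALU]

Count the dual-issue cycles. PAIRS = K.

PAIRS = 4

  cy0 -> i0/i1 (ld.MEM xor.ALU) pair
  cy1 -> i2 (and.ALU) RAW r2
  cy2 -> i3 (beq.BR) no-port BR/BR
  cy3 -> i4/i5 (blt.BR sll.ALU) pair
  cy4 -> i6/i7 (mul.MUL xor.ALU) pair
  cy5 -> i8 (mul.MUL) RAW r4
  cy6 -> i9/i10 (add.ALU blt.BR) pair
  cy7 -> i11 (add.ALU) tail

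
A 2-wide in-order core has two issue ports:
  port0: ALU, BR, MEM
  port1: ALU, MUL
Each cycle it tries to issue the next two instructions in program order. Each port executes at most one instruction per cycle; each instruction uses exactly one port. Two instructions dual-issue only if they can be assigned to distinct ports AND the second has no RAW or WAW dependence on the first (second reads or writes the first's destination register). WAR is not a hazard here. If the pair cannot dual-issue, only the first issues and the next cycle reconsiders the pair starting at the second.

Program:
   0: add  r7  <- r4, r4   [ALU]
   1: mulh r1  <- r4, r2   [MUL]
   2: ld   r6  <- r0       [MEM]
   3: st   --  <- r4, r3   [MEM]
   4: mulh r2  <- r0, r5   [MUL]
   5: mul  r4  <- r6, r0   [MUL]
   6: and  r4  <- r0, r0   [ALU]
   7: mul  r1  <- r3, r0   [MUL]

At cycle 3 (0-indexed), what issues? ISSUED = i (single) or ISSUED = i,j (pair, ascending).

#0 head=0: add/mulh i0,i1 pair
#1 head=2: ld i2 no-port MEM/MEM
#2 head=3: st/mulh i3,i4 pair
#3 head=5: mul i5 WAW r4
#4 head=6: and/mul i6,i7 pair

ISSUED = 5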